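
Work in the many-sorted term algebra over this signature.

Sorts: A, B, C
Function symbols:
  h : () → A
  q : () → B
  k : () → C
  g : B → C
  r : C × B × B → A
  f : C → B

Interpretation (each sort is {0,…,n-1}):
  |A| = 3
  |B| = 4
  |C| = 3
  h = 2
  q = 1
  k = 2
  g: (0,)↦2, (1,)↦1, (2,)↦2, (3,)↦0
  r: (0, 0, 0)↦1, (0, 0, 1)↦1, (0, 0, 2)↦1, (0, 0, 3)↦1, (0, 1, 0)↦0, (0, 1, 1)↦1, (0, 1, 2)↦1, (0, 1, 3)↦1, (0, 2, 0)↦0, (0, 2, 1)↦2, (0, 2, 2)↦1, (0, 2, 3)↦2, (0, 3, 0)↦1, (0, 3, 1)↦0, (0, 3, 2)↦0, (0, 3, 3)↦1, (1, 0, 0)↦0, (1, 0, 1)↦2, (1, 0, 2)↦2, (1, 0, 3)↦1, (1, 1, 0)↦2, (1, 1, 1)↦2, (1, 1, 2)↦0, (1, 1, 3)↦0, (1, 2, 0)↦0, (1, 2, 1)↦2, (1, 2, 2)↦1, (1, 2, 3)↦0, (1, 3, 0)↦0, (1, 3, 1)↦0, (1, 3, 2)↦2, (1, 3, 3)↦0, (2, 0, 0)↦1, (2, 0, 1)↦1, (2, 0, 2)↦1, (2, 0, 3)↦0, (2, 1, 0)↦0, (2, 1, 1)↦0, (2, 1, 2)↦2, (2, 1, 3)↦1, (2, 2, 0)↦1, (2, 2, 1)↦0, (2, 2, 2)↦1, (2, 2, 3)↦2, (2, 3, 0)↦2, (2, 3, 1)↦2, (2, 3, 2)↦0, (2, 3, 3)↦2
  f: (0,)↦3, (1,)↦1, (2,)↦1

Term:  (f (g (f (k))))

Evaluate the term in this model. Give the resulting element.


value = 1

  k = 2
  (f (k)) = f(2,) = 1
  (g (f (k))) = g(1,) = 1
  (f (g (f (k)))) = f(1,) = 1


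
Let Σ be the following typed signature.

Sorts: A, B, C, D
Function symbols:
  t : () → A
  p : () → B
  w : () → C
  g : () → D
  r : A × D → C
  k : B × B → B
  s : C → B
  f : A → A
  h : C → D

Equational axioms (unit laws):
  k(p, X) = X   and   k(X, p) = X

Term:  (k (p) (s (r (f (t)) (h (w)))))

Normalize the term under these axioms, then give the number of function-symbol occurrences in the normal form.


1. (k (p) (s (r (f (t)) (h (w)))))  →  (s (r (f (t)) (h (w))))
normal form: (s (r (f (t)) (h (w))))

size = 6


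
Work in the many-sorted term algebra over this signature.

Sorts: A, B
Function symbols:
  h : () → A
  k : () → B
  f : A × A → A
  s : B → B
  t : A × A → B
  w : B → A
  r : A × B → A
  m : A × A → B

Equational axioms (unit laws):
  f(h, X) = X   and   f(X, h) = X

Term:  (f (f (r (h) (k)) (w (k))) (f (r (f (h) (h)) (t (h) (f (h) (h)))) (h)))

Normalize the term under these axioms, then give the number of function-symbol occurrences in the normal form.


size = 12

1. (f (f (r (h) (k)) (w (k))) (f (r (f (h) (h)) (t (h) (f (h) (h)))) (h)))  →  (f (f (r (h) (k)) (w (k))) (r (f (h) (h)) (t (h) (f (h) (h)))))
2. (f (f (r (h) (k)) (w (k))) (r (f (h) (h)) (t (h) (f (h) (h)))))  →  (f (f (r (h) (k)) (w (k))) (r (h) (t (h) (f (h) (h)))))
3. (f (f (r (h) (k)) (w (k))) (r (h) (t (h) (f (h) (h)))))  →  (f (f (r (h) (k)) (w (k))) (r (h) (t (h) (h))))
normal form: (f (f (r (h) (k)) (w (k))) (r (h) (t (h) (h))))


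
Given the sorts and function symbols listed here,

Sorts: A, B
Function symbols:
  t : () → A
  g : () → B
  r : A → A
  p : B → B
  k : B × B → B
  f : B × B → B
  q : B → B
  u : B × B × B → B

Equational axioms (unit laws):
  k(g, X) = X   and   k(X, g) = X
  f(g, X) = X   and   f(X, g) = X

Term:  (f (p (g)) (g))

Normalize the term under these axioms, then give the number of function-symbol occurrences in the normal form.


size = 2

1. (f (p (g)) (g))  →  (p (g))
normal form: (p (g))


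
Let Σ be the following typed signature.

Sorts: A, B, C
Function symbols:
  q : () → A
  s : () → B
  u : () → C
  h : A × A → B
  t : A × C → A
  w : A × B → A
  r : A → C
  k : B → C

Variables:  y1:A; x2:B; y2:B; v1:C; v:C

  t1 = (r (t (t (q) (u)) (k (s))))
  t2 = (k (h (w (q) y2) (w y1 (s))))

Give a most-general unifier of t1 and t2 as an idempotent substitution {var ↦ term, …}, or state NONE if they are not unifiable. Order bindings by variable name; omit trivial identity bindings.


head clash or occurs-check failure — not unifiable

NONE (not unifiable)


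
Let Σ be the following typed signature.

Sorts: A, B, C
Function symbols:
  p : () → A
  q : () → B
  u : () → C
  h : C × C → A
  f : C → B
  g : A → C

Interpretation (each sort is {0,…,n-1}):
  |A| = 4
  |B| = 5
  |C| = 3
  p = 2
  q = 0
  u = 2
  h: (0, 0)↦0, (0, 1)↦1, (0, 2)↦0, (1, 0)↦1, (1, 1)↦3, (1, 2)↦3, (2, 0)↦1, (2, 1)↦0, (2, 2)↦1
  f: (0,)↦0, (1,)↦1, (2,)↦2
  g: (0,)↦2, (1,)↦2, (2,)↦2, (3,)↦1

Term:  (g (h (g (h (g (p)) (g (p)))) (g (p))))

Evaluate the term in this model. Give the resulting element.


  p = 2
  (g (p)) = g(2,) = 2
  p = 2
  (g (p)) = g(2,) = 2
  (h (g (p)) (g (p))) = h(2, 2) = 1
  (g (h (g (p)) (g (p)))) = g(1,) = 2
  p = 2
  (g (p)) = g(2,) = 2
  (h (g (h (g (p)) (g (p)))) (g (p))) = h(2, 2) = 1
  (g (h (g (h (g (p)) (g (p)))) (g (p)))) = g(1,) = 2

value = 2


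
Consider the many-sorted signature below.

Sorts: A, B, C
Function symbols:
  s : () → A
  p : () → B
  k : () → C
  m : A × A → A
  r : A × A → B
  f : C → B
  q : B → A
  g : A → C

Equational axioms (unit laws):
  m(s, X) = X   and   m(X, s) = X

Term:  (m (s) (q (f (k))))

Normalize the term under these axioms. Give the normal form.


normal form = (q (f (k)))

1. (m (s) (q (f (k))))  →  (q (f (k)))


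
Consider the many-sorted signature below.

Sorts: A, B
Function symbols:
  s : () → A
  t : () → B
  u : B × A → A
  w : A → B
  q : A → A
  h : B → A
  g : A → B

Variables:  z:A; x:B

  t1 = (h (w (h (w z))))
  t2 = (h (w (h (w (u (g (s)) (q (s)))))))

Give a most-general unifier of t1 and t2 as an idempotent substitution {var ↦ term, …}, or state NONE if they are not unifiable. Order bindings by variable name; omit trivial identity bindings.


{z ↦ (u (g (s)) (q (s)))}


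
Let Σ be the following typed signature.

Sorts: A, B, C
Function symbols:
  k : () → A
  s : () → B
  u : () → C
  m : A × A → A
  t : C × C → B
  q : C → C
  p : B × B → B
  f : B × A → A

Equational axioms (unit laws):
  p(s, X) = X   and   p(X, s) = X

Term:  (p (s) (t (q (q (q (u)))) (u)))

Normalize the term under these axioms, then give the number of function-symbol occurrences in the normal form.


1. (p (s) (t (q (q (q (u)))) (u)))  →  (t (q (q (q (u)))) (u))
normal form: (t (q (q (q (u)))) (u))

size = 6


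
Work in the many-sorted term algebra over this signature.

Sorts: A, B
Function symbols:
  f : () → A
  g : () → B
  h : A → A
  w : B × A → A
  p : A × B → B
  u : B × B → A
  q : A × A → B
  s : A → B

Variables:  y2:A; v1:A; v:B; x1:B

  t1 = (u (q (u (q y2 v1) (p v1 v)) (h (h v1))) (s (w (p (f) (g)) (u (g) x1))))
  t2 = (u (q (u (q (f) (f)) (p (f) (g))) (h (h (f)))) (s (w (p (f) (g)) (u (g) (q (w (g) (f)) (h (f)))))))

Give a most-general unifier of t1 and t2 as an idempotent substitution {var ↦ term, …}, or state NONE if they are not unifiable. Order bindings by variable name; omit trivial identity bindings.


{v ↦ (g), v1 ↦ (f), x1 ↦ (q (w (g) (f)) (h (f))), y2 ↦ (f)}


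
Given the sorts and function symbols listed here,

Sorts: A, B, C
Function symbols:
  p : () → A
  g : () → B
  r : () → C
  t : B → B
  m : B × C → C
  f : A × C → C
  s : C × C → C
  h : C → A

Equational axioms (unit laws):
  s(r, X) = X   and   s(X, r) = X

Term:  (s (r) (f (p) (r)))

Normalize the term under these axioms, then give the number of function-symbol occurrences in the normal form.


1. (s (r) (f (p) (r)))  →  (f (p) (r))
normal form: (f (p) (r))

size = 3


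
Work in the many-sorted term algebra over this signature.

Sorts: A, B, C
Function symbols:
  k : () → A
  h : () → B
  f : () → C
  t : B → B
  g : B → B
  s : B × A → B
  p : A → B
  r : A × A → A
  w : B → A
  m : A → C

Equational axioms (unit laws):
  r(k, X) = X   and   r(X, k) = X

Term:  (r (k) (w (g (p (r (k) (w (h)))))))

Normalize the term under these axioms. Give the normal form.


normal form = (w (g (p (w (h)))))

1. (r (k) (w (g (p (r (k) (w (h)))))))  →  (w (g (p (r (k) (w (h))))))
2. (w (g (p (r (k) (w (h))))))  →  (w (g (p (w (h)))))


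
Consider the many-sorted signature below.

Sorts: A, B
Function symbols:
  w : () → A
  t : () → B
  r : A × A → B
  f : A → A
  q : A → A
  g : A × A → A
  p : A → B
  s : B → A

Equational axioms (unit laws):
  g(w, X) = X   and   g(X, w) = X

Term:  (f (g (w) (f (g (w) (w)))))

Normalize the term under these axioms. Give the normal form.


normal form = (f (f (w)))

1. (f (g (w) (f (g (w) (w)))))  →  (f (f (g (w) (w))))
2. (f (f (g (w) (w))))  →  (f (f (w)))


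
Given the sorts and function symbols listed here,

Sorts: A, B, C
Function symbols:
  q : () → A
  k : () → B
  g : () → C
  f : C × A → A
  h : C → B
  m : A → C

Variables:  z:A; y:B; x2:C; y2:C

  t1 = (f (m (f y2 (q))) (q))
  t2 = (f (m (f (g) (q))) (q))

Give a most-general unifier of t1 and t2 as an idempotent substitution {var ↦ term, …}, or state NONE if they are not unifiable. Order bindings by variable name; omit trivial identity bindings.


{y2 ↦ (g)}


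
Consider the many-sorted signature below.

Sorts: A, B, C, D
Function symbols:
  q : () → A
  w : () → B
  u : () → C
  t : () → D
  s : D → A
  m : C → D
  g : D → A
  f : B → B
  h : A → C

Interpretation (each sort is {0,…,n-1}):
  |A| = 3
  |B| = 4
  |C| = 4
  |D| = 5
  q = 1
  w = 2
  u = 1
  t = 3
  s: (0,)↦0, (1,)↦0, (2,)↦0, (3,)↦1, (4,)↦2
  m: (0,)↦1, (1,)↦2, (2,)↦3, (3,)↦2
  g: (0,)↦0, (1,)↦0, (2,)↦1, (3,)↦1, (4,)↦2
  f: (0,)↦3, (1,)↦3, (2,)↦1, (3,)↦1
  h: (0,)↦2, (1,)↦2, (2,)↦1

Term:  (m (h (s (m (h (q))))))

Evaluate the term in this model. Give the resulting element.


value = 3

  q = 1
  (h (q)) = h(1,) = 2
  (m (h (q))) = m(2,) = 3
  (s (m (h (q)))) = s(3,) = 1
  (h (s (m (h (q))))) = h(1,) = 2
  (m (h (s (m (h (q)))))) = m(2,) = 3


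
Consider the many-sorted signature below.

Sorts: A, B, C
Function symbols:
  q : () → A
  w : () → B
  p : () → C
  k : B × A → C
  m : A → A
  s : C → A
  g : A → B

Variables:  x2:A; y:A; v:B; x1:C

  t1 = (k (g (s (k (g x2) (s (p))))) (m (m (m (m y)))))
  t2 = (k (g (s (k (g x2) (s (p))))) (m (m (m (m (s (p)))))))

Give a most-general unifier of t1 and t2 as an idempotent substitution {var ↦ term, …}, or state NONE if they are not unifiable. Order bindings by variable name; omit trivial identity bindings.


{y ↦ (s (p))}


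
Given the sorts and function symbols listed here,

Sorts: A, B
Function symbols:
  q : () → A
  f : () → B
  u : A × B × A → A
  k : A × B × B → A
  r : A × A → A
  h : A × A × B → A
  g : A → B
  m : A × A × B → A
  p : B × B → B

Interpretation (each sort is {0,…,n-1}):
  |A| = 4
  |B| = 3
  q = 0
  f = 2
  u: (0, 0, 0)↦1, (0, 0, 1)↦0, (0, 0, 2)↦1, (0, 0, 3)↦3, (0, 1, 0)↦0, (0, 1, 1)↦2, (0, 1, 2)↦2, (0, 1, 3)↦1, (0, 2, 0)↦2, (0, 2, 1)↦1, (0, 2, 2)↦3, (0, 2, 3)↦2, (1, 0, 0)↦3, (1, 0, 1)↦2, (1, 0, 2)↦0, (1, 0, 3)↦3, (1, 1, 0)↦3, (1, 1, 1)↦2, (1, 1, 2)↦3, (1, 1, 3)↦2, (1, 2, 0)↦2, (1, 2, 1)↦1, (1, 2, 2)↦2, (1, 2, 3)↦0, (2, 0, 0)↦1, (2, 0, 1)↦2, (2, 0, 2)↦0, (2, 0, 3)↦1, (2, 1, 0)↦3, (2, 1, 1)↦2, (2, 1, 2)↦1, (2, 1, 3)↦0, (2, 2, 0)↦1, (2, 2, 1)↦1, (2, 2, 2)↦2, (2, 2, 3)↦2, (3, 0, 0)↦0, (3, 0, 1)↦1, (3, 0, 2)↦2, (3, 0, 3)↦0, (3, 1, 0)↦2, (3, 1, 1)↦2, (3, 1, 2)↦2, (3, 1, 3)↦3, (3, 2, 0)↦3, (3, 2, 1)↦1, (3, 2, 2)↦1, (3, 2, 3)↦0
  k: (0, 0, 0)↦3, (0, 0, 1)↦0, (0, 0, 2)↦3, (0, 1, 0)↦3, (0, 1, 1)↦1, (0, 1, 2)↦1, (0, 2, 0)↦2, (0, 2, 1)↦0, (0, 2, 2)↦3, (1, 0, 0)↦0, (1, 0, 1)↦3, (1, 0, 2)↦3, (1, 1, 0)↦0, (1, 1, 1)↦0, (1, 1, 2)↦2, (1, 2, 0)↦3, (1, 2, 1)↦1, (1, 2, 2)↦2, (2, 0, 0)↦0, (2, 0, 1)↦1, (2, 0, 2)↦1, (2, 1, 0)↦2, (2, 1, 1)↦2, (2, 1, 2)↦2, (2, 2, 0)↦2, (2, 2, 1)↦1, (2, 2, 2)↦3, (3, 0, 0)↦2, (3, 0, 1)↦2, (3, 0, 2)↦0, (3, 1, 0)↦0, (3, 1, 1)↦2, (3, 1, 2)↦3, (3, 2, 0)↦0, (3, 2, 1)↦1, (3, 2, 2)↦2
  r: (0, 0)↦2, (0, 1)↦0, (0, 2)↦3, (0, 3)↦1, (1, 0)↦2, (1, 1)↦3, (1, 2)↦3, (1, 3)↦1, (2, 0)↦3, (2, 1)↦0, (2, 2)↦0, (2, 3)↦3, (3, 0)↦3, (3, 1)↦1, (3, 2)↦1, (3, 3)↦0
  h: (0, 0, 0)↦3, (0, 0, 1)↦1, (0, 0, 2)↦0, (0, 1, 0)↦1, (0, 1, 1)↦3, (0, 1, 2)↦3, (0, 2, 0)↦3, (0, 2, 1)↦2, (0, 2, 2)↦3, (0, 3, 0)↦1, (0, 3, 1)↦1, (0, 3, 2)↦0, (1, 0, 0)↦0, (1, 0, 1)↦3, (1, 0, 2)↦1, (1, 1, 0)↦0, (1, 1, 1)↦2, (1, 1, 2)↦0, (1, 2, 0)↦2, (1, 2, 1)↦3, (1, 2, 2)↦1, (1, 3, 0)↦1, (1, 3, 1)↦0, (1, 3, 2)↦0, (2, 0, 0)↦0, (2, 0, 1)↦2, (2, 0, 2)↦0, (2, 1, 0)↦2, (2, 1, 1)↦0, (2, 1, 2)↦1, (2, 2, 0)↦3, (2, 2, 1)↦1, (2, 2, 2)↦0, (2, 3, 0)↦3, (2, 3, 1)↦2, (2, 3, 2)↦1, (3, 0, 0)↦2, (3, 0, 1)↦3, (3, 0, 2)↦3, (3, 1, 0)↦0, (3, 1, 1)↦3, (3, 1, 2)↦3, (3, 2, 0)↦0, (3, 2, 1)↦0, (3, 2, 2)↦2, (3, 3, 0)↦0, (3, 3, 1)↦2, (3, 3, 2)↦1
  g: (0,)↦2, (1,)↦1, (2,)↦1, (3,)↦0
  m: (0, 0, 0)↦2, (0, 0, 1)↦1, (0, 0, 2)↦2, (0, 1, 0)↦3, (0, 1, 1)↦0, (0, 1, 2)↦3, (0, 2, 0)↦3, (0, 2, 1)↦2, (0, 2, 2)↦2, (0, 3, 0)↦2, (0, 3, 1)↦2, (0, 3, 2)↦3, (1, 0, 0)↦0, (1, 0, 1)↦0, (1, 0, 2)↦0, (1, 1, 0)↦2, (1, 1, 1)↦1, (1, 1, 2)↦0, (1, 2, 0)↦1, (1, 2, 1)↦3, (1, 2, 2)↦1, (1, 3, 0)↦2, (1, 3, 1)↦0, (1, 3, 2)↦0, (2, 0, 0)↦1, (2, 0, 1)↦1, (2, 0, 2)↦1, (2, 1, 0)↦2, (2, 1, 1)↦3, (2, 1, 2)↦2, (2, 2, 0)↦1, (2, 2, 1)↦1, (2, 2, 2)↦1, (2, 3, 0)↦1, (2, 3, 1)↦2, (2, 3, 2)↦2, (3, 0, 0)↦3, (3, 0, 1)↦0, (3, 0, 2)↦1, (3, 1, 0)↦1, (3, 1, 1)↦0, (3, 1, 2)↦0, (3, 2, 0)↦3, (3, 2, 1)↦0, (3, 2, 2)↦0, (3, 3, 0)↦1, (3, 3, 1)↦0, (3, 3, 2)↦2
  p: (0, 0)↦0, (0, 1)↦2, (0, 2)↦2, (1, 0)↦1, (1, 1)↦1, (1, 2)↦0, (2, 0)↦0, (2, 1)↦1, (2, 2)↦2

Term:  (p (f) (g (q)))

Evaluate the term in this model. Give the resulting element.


value = 2

  f = 2
  q = 0
  (g (q)) = g(0,) = 2
  (p (f) (g (q))) = p(2, 2) = 2


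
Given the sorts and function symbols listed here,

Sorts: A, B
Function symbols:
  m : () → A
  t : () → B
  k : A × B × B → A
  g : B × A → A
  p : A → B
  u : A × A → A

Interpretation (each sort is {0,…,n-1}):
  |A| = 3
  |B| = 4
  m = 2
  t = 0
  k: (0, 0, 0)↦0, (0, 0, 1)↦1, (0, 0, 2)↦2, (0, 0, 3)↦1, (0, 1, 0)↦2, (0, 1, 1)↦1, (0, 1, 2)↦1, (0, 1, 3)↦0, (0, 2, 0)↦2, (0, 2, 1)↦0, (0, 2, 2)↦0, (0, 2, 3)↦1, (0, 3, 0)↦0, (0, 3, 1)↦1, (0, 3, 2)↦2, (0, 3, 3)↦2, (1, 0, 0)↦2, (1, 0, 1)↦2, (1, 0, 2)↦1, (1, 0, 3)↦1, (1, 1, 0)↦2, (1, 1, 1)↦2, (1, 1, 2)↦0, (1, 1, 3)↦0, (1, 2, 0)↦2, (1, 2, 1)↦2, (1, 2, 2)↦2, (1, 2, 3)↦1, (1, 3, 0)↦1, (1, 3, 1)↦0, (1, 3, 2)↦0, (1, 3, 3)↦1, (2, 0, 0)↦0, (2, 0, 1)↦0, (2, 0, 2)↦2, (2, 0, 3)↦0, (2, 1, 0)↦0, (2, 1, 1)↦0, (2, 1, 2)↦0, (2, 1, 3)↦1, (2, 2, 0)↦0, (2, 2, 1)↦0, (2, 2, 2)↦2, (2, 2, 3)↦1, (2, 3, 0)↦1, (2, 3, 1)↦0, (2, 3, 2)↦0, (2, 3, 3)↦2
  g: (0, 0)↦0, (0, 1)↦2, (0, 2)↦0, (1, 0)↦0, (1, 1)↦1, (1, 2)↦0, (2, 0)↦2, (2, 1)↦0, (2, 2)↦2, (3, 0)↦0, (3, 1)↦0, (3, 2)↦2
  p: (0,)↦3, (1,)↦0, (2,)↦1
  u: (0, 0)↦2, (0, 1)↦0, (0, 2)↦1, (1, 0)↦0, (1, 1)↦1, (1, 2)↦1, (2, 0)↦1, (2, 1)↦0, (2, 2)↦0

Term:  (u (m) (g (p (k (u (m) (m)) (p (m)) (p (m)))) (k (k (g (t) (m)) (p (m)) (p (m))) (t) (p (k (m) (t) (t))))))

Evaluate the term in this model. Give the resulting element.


  m = 2
  m = 2
  m = 2
  (u (m) (m)) = u(2, 2) = 0
  m = 2
  (p (m)) = p(2,) = 1
  m = 2
  (p (m)) = p(2,) = 1
  (k (u (m) (m)) (p (m)) (p (m))) = k(0, 1, 1) = 1
  (p (k (u (m) (m)) (p (m)) (p (m)))) = p(1,) = 0
  t = 0
  m = 2
  (g (t) (m)) = g(0, 2) = 0
  m = 2
  (p (m)) = p(2,) = 1
  m = 2
  (p (m)) = p(2,) = 1
  (k (g (t) (m)) (p (m)) (p (m))) = k(0, 1, 1) = 1
  t = 0
  m = 2
  t = 0
  t = 0
  (k (m) (t) (t)) = k(2, 0, 0) = 0
  (p (k (m) (t) (t))) = p(0,) = 3
  (k (k (g (t) (m)) (p (m)) (p (m))) (t) (p (k (m) (t) (t)))) = k(1, 0, 3) = 1
  (g (p (k (u (m) (m)) (p (m)) (p (m)))) (k (k (g (t) (m)) (p (m)) (p (m))) (t) (p (k (m) (t) (t))))) = g(0, 1) = 2
  (u (m) (g (p (k (u (m) (m)) (p (m)) (p (m)))) (k (k (g (t) (m)) (p (m)) (p (m))) (t) (p (k (m) (t) (t)))))) = u(2, 2) = 0

value = 0


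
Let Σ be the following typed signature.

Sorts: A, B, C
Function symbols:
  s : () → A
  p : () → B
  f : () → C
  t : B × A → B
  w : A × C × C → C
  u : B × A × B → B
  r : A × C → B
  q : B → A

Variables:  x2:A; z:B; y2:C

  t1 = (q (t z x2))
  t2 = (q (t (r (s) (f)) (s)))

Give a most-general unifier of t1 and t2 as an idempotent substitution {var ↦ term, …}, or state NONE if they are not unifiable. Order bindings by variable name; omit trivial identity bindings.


{x2 ↦ (s), z ↦ (r (s) (f))}


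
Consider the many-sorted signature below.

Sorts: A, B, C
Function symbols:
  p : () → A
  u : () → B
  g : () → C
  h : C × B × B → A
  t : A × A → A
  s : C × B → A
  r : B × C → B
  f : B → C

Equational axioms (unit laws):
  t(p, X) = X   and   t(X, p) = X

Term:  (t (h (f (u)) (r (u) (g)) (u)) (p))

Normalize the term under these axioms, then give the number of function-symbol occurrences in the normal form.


1. (t (h (f (u)) (r (u) (g)) (u)) (p))  →  (h (f (u)) (r (u) (g)) (u))
normal form: (h (f (u)) (r (u) (g)) (u))

size = 7


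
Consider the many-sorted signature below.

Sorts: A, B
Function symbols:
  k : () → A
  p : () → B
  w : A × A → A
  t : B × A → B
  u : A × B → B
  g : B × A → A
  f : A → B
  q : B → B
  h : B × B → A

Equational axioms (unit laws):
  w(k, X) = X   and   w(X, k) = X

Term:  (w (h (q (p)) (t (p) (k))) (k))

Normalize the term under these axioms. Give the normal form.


normal form = (h (q (p)) (t (p) (k)))

1. (w (h (q (p)) (t (p) (k))) (k))  →  (h (q (p)) (t (p) (k)))


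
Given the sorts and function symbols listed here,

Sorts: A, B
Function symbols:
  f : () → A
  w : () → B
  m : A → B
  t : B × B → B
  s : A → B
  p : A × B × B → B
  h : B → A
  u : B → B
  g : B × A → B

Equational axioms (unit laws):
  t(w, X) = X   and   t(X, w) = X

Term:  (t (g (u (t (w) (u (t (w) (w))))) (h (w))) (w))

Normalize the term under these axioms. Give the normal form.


1. (t (g (u (t (w) (u (t (w) (w))))) (h (w))) (w))  →  (g (u (t (w) (u (t (w) (w))))) (h (w)))
2. (g (u (t (w) (u (t (w) (w))))) (h (w)))  →  (g (u (u (t (w) (w)))) (h (w)))
3. (g (u (u (t (w) (w)))) (h (w)))  →  (g (u (u (w))) (h (w)))

normal form = (g (u (u (w))) (h (w)))


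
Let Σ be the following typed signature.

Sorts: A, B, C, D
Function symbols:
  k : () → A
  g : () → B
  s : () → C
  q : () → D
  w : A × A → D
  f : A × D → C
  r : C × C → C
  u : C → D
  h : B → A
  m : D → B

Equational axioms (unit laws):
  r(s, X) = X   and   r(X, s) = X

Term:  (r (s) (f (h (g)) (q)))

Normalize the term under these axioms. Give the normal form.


1. (r (s) (f (h (g)) (q)))  →  (f (h (g)) (q))

normal form = (f (h (g)) (q))


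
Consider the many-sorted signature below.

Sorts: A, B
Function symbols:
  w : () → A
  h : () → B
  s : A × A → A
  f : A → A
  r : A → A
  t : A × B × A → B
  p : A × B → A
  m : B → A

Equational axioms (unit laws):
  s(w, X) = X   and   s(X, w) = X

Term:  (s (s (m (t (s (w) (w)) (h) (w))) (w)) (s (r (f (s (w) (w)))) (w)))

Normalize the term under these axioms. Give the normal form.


1. (s (s (m (t (s (w) (w)) (h) (w))) (w)) (s (r (f (s (w) (w)))) (w)))  →  (s (m (t (s (w) (w)) (h) (w))) (s (r (f (s (w) (w)))) (w)))
2. (s (m (t (s (w) (w)) (h) (w))) (s (r (f (s (w) (w)))) (w)))  →  (s (m (t (w) (h) (w))) (s (r (f (s (w) (w)))) (w)))
3. (s (m (t (w) (h) (w))) (s (r (f (s (w) (w)))) (w)))  →  (s (m (t (w) (h) (w))) (r (f (s (w) (w)))))
4. (s (m (t (w) (h) (w))) (r (f (s (w) (w)))))  →  (s (m (t (w) (h) (w))) (r (f (w))))

normal form = (s (m (t (w) (h) (w))) (r (f (w))))


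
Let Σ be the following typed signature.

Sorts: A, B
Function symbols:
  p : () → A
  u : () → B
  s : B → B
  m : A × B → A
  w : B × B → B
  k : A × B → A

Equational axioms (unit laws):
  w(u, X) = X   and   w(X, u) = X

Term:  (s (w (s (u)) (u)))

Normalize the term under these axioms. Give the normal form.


1. (s (w (s (u)) (u)))  →  (s (s (u)))

normal form = (s (s (u)))


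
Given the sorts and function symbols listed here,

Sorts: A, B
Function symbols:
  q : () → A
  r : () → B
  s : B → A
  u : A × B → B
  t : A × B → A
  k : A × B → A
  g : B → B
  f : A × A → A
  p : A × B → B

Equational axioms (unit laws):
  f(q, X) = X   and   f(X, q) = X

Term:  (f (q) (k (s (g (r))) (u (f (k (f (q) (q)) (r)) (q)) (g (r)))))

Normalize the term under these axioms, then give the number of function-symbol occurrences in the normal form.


size = 10

1. (f (q) (k (s (g (r))) (u (f (k (f (q) (q)) (r)) (q)) (g (r)))))  →  (k (s (g (r))) (u (f (k (f (q) (q)) (r)) (q)) (g (r))))
2. (k (s (g (r))) (u (f (k (f (q) (q)) (r)) (q)) (g (r))))  →  (k (s (g (r))) (u (k (f (q) (q)) (r)) (g (r))))
3. (k (s (g (r))) (u (k (f (q) (q)) (r)) (g (r))))  →  (k (s (g (r))) (u (k (q) (r)) (g (r))))
normal form: (k (s (g (r))) (u (k (q) (r)) (g (r))))


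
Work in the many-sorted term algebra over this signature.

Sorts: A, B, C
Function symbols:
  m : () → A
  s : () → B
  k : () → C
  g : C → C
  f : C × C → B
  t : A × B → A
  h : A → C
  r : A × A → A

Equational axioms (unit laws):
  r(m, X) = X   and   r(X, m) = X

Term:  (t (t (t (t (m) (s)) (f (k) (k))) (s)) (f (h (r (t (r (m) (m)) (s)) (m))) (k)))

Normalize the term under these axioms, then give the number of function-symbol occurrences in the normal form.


1. (t (t (t (t (m) (s)) (f (k) (k))) (s)) (f (h (r (t (r (m) (m)) (s)) (m))) (k)))  →  (t (t (t (t (m) (s)) (f (k) (k))) (s)) (f (h (t (r (m) (m)) (s))) (k)))
2. (t (t (t (t (m) (s)) (f (k) (k))) (s)) (f (h (t (r (m) (m)) (s))) (k)))  →  (t (t (t (t (m) (s)) (f (k) (k))) (s)) (f (h (t (m) (s))) (k)))
normal form: (t (t (t (t (m) (s)) (f (k) (k))) (s)) (f (h (t (m) (s))) (k)))

size = 16


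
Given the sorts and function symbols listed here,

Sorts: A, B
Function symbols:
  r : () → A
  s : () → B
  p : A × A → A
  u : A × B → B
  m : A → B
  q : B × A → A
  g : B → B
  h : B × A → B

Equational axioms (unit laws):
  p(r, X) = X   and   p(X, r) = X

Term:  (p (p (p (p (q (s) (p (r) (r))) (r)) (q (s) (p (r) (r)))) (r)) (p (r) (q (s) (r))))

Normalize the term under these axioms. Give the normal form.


1. (p (p (p (p (q (s) (p (r) (r))) (r)) (q (s) (p (r) (r)))) (r)) (p (r) (q (s) (r))))  →  (p (p (p (q (s) (p (r) (r))) (r)) (q (s) (p (r) (r)))) (p (r) (q (s) (r))))
2. (p (p (p (q (s) (p (r) (r))) (r)) (q (s) (p (r) (r)))) (p (r) (q (s) (r))))  →  (p (p (q (s) (p (r) (r))) (q (s) (p (r) (r)))) (p (r) (q (s) (r))))
3. (p (p (q (s) (p (r) (r))) (q (s) (p (r) (r)))) (p (r) (q (s) (r))))  →  (p (p (q (s) (r)) (q (s) (p (r) (r)))) (p (r) (q (s) (r))))
4. (p (p (q (s) (r)) (q (s) (p (r) (r)))) (p (r) (q (s) (r))))  →  (p (p (q (s) (r)) (q (s) (r))) (p (r) (q (s) (r))))
5. (p (p (q (s) (r)) (q (s) (r))) (p (r) (q (s) (r))))  →  (p (p (q (s) (r)) (q (s) (r))) (q (s) (r)))

normal form = (p (p (q (s) (r)) (q (s) (r))) (q (s) (r)))


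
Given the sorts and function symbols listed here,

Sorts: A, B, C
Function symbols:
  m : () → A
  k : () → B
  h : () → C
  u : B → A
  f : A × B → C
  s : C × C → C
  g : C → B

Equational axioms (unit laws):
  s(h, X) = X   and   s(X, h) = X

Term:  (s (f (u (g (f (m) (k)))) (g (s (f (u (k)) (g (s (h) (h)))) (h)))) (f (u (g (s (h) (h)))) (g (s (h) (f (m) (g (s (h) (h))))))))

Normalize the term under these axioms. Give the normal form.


normal form = (s (f (u (g (f (m) (k)))) (g (f (u (k)) (g (h))))) (f (u (g (h))) (g (f (m) (g (h))))))

1. (s (f (u (g (f (m) (k)))) (g (s (f (u (k)) (g (s (h) (h)))) (h)))) (f (u (g (s (h) (h)))) (g (s (h) (f (m) (g (s (h) (h))))))))  →  (s (f (u (g (f (m) (k)))) (g (f (u (k)) (g (s (h) (h)))))) (f (u (g (s (h) (h)))) (g (s (h) (f (m) (g (s (h) (h))))))))
2. (s (f (u (g (f (m) (k)))) (g (f (u (k)) (g (s (h) (h)))))) (f (u (g (s (h) (h)))) (g (s (h) (f (m) (g (s (h) (h))))))))  →  (s (f (u (g (f (m) (k)))) (g (f (u (k)) (g (h))))) (f (u (g (s (h) (h)))) (g (s (h) (f (m) (g (s (h) (h))))))))
3. (s (f (u (g (f (m) (k)))) (g (f (u (k)) (g (h))))) (f (u (g (s (h) (h)))) (g (s (h) (f (m) (g (s (h) (h))))))))  →  (s (f (u (g (f (m) (k)))) (g (f (u (k)) (g (h))))) (f (u (g (h))) (g (s (h) (f (m) (g (s (h) (h))))))))
4. (s (f (u (g (f (m) (k)))) (g (f (u (k)) (g (h))))) (f (u (g (h))) (g (s (h) (f (m) (g (s (h) (h))))))))  →  (s (f (u (g (f (m) (k)))) (g (f (u (k)) (g (h))))) (f (u (g (h))) (g (f (m) (g (s (h) (h)))))))
5. (s (f (u (g (f (m) (k)))) (g (f (u (k)) (g (h))))) (f (u (g (h))) (g (f (m) (g (s (h) (h)))))))  →  (s (f (u (g (f (m) (k)))) (g (f (u (k)) (g (h))))) (f (u (g (h))) (g (f (m) (g (h))))))


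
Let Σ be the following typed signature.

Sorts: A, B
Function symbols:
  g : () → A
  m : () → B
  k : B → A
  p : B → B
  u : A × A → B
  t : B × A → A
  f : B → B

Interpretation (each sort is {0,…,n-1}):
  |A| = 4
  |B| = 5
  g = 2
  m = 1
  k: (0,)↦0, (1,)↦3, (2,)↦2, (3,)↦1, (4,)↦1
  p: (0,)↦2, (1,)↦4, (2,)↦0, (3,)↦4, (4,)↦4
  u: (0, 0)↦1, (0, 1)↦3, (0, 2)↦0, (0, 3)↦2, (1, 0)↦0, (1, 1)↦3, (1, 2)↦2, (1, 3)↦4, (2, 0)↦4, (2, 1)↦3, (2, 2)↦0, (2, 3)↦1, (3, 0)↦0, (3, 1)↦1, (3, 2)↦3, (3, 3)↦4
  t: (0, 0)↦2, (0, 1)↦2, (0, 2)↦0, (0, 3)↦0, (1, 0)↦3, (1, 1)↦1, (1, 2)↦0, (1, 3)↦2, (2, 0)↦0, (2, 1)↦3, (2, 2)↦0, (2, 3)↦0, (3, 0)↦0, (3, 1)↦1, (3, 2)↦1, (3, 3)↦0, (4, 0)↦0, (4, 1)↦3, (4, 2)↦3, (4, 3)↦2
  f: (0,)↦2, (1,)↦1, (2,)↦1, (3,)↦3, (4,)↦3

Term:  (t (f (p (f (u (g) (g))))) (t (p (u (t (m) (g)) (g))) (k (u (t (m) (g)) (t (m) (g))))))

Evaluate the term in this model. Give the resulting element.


value = 0

  g = 2
  g = 2
  (u (g) (g)) = u(2, 2) = 0
  (f (u (g) (g))) = f(0,) = 2
  (p (f (u (g) (g)))) = p(2,) = 0
  (f (p (f (u (g) (g))))) = f(0,) = 2
  m = 1
  g = 2
  (t (m) (g)) = t(1, 2) = 0
  g = 2
  (u (t (m) (g)) (g)) = u(0, 2) = 0
  (p (u (t (m) (g)) (g))) = p(0,) = 2
  m = 1
  g = 2
  (t (m) (g)) = t(1, 2) = 0
  m = 1
  g = 2
  (t (m) (g)) = t(1, 2) = 0
  (u (t (m) (g)) (t (m) (g))) = u(0, 0) = 1
  (k (u (t (m) (g)) (t (m) (g)))) = k(1,) = 3
  (t (p (u (t (m) (g)) (g))) (k (u (t (m) (g)) (t (m) (g))))) = t(2, 3) = 0
  (t (f (p (f (u (g) (g))))) (t (p (u (t (m) (g)) (g))) (k (u (t (m) (g)) (t (m) (g)))))) = t(2, 0) = 0


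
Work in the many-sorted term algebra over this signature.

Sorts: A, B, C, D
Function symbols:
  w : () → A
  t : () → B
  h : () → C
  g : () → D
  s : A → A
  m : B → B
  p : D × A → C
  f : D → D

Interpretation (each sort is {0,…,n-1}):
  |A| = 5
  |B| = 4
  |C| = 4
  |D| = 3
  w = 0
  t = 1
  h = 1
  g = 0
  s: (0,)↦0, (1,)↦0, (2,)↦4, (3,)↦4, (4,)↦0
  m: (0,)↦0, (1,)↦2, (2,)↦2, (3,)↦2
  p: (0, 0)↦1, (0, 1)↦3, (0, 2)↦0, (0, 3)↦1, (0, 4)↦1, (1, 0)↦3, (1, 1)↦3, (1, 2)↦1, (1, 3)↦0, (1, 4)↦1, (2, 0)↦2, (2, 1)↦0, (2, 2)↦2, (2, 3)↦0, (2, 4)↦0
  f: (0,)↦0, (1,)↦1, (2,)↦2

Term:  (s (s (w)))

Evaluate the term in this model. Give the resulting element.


  w = 0
  (s (w)) = s(0,) = 0
  (s (s (w))) = s(0,) = 0

value = 0


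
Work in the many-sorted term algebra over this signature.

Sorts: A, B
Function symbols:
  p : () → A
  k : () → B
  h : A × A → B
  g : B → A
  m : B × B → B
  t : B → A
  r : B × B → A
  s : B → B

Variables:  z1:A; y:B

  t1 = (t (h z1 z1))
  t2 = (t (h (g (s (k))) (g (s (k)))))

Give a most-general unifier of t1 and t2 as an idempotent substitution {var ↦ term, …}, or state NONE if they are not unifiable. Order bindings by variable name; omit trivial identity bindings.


{z1 ↦ (g (s (k)))}


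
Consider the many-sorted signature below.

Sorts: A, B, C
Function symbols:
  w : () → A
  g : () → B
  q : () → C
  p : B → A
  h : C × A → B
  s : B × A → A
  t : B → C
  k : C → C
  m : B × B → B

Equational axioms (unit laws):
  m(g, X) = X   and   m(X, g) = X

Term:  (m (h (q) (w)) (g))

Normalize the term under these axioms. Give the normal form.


1. (m (h (q) (w)) (g))  →  (h (q) (w))

normal form = (h (q) (w))


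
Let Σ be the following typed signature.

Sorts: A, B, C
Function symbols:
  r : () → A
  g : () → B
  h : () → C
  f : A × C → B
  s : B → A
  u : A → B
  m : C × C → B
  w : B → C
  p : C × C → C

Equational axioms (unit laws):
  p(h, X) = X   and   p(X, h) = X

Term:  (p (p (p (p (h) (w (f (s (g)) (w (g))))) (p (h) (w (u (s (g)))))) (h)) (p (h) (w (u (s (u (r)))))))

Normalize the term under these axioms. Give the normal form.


1. (p (p (p (p (h) (w (f (s (g)) (w (g))))) (p (h) (w (u (s (g)))))) (h)) (p (h) (w (u (s (u (r)))))))  →  (p (p (p (h) (w (f (s (g)) (w (g))))) (p (h) (w (u (s (g)))))) (p (h) (w (u (s (u (r)))))))
2. (p (p (p (h) (w (f (s (g)) (w (g))))) (p (h) (w (u (s (g)))))) (p (h) (w (u (s (u (r)))))))  →  (p (p (w (f (s (g)) (w (g)))) (p (h) (w (u (s (g)))))) (p (h) (w (u (s (u (r)))))))
3. (p (p (w (f (s (g)) (w (g)))) (p (h) (w (u (s (g)))))) (p (h) (w (u (s (u (r)))))))  →  (p (p (w (f (s (g)) (w (g)))) (w (u (s (g))))) (p (h) (w (u (s (u (r)))))))
4. (p (p (w (f (s (g)) (w (g)))) (w (u (s (g))))) (p (h) (w (u (s (u (r)))))))  →  (p (p (w (f (s (g)) (w (g)))) (w (u (s (g))))) (w (u (s (u (r))))))

normal form = (p (p (w (f (s (g)) (w (g)))) (w (u (s (g))))) (w (u (s (u (r))))))


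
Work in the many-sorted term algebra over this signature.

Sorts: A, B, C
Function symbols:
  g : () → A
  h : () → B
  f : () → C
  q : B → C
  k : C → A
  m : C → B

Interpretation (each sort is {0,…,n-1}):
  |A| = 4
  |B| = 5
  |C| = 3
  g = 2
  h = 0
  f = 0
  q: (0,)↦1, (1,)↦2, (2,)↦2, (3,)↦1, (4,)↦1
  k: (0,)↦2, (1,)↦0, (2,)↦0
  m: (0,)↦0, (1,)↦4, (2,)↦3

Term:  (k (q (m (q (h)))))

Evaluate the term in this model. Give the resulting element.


value = 0

  h = 0
  (q (h)) = q(0,) = 1
  (m (q (h))) = m(1,) = 4
  (q (m (q (h)))) = q(4,) = 1
  (k (q (m (q (h))))) = k(1,) = 0


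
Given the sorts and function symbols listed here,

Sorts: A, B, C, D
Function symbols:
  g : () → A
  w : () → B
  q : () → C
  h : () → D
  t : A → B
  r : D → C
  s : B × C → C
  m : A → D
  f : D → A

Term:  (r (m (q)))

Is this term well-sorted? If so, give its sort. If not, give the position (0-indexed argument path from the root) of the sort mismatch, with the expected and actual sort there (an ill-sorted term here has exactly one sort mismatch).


ill-sorted at position [0, 0]: expected A, got C

    (q) : C
  (m (q)) : ✗ arg 0 at [0, 0] has sort C, expected A


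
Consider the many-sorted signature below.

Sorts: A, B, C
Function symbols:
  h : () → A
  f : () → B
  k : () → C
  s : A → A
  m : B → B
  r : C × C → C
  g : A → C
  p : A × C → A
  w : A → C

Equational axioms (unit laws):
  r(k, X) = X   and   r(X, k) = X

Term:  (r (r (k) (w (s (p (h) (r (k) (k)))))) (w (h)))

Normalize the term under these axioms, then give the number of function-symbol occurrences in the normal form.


size = 8

1. (r (r (k) (w (s (p (h) (r (k) (k)))))) (w (h)))  →  (r (w (s (p (h) (r (k) (k))))) (w (h)))
2. (r (w (s (p (h) (r (k) (k))))) (w (h)))  →  (r (w (s (p (h) (k)))) (w (h)))
normal form: (r (w (s (p (h) (k)))) (w (h)))


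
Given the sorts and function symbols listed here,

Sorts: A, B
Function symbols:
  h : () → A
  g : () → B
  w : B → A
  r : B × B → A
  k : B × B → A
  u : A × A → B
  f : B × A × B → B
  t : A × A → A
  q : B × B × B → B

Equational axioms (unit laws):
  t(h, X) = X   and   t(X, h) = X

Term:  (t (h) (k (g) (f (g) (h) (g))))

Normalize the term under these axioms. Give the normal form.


normal form = (k (g) (f (g) (h) (g)))

1. (t (h) (k (g) (f (g) (h) (g))))  →  (k (g) (f (g) (h) (g)))


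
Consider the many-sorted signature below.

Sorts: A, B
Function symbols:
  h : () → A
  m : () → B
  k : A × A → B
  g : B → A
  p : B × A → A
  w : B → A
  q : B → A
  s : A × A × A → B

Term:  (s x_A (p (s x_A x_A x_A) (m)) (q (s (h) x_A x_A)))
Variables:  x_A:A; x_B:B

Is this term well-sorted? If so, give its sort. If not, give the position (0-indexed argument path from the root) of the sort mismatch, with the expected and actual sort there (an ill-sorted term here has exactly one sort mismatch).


  x_A : A
      x_A : A
      x_A : A
      x_A : A
    (s x_A x_A x_A) : B
    (m) : B
  (p (s x_A x_A x_A) (m)) : ✗ arg 1 at [1, 1] has sort B, expected A
      (h) : A
      x_A : A
      x_A : A
    (s (h) x_A x_A) : B
  (q (s (h) x_A x_A)) : A

ill-sorted at position [1, 1]: expected A, got B


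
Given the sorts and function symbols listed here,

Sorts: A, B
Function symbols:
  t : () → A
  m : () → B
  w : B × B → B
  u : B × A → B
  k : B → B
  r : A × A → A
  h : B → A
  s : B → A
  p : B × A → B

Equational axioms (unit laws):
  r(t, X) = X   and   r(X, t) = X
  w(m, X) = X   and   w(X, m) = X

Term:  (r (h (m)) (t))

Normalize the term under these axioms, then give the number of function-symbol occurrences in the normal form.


size = 2

1. (r (h (m)) (t))  →  (h (m))
normal form: (h (m))


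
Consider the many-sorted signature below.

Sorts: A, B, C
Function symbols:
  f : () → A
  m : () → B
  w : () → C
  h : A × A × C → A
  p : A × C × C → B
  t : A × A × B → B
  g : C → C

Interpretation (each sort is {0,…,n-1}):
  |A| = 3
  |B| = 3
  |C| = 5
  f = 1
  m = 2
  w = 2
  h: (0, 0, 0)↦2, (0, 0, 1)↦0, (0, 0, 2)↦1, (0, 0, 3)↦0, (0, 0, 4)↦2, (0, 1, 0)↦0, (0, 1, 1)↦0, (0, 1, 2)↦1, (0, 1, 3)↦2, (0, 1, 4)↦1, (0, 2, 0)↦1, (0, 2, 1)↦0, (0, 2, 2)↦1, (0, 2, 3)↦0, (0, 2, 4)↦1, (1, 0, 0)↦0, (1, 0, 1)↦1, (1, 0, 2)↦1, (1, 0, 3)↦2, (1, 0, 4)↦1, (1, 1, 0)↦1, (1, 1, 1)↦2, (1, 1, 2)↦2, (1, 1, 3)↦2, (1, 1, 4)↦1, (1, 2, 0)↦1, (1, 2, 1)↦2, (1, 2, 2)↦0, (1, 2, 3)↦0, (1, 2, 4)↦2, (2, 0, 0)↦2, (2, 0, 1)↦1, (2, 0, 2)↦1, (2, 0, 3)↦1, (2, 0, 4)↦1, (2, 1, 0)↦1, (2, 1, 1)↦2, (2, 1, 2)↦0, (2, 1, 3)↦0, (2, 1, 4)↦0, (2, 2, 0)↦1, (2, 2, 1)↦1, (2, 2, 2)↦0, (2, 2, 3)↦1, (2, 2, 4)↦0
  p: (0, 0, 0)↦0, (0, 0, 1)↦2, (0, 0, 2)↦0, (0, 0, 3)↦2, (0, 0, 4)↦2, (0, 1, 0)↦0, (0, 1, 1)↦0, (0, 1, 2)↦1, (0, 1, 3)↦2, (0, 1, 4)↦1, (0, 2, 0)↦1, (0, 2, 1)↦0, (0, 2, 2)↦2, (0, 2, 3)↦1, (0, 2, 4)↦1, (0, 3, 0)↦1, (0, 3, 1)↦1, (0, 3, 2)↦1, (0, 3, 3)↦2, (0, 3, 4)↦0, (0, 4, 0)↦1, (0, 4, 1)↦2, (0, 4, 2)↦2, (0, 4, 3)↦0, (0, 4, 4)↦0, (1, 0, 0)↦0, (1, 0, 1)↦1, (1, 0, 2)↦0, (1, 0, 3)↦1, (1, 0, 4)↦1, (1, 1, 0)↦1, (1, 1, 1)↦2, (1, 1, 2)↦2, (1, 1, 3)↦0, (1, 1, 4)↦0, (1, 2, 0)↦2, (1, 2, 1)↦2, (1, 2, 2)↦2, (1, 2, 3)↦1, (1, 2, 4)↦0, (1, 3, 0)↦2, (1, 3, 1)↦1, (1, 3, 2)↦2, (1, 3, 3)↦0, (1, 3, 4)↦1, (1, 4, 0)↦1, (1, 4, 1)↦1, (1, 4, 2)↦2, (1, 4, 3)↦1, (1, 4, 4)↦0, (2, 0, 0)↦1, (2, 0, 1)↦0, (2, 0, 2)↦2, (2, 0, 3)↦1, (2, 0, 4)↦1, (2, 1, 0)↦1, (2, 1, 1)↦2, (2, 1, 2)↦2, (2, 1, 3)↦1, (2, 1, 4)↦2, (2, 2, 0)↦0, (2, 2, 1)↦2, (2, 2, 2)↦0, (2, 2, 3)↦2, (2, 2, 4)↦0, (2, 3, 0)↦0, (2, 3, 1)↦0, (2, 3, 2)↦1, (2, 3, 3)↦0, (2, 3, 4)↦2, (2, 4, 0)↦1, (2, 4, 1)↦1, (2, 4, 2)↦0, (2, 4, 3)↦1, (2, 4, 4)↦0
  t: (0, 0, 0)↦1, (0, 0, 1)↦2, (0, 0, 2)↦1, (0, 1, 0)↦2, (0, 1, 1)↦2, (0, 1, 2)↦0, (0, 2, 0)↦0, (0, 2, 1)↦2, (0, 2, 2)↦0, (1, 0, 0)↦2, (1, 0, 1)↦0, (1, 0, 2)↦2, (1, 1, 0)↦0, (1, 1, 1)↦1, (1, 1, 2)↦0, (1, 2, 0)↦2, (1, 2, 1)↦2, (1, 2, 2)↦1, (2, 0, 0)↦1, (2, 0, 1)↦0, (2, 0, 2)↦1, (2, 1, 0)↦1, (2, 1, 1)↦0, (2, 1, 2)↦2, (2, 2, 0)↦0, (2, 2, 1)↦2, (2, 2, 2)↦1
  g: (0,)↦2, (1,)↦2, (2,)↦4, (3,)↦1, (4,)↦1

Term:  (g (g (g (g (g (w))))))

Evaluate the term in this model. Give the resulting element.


value = 1

  w = 2
  (g (w)) = g(2,) = 4
  (g (g (w))) = g(4,) = 1
  (g (g (g (w)))) = g(1,) = 2
  (g (g (g (g (w))))) = g(2,) = 4
  (g (g (g (g (g (w)))))) = g(4,) = 1


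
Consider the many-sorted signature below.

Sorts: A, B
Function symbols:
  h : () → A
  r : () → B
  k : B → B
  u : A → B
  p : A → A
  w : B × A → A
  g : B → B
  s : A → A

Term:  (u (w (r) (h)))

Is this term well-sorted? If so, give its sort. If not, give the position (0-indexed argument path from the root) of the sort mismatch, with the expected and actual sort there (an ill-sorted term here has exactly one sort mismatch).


well-sorted; sort = B

    (r) : B
    (h) : A
  (w (r) (h)) : A
(u (w (r) (h))) : B


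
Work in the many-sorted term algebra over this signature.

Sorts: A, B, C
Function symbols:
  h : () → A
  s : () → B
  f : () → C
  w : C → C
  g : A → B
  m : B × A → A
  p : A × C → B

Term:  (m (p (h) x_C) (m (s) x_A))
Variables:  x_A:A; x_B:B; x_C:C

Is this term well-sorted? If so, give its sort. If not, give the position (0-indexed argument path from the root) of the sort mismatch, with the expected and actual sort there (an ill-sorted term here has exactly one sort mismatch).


well-sorted; sort = A

    (h) : A
    x_C : C
  (p (h) x_C) : B
    (s) : B
    x_A : A
  (m (s) x_A) : A
(m (p (h) x_C) (m (s) x_A)) : A


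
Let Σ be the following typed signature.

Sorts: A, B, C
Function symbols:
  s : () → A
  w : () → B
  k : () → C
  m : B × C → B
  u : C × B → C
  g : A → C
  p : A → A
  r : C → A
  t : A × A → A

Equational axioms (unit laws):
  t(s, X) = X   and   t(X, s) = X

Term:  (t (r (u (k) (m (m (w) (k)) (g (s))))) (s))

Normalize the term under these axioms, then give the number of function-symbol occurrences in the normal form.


1. (t (r (u (k) (m (m (w) (k)) (g (s))))) (s))  →  (r (u (k) (m (m (w) (k)) (g (s)))))
normal form: (r (u (k) (m (m (w) (k)) (g (s)))))

size = 9


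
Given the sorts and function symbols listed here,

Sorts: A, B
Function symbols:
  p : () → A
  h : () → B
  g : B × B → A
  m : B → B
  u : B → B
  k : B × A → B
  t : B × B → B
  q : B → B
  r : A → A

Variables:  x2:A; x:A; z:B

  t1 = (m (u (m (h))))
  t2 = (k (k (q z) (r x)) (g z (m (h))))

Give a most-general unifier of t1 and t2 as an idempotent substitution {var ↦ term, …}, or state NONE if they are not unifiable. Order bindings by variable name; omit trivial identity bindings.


head clash or occurs-check failure — not unifiable

NONE (not unifiable)


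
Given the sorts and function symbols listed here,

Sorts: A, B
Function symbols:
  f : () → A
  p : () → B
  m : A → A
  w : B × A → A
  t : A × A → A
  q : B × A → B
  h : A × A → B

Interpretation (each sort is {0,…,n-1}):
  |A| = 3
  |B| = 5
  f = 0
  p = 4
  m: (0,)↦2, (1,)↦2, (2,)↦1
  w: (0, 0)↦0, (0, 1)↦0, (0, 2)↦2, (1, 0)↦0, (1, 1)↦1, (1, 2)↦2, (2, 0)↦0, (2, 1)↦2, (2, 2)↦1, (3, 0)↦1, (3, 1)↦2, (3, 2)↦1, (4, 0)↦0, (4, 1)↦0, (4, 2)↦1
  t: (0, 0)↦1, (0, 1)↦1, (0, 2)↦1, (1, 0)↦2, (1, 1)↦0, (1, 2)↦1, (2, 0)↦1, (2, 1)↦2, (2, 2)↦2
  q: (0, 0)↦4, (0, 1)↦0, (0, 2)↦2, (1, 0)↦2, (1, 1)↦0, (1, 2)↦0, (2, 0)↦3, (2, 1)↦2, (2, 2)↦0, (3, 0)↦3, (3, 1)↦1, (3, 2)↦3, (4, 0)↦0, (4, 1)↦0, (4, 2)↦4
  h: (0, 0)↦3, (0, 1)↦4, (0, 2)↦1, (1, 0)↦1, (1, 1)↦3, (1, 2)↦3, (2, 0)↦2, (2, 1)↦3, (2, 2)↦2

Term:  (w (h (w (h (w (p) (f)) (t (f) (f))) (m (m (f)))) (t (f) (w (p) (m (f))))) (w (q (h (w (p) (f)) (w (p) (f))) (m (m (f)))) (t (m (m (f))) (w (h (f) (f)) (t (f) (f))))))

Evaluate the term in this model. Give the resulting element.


value = 0

  p = 4
  f = 0
  (w (p) (f)) = w(4, 0) = 0
  f = 0
  f = 0
  (t (f) (f)) = t(0, 0) = 1
  (h (w (p) (f)) (t (f) (f))) = h(0, 1) = 4
  f = 0
  (m (f)) = m(0,) = 2
  (m (m (f))) = m(2,) = 1
  (w (h (w (p) (f)) (t (f) (f))) (m (m (f)))) = w(4, 1) = 0
  f = 0
  p = 4
  f = 0
  (m (f)) = m(0,) = 2
  (w (p) (m (f))) = w(4, 2) = 1
  (t (f) (w (p) (m (f)))) = t(0, 1) = 1
  (h (w (h (w (p) (f)) (t (f) (f))) (m (m (f)))) (t (f) (w (p) (m (f))))) = h(0, 1) = 4
  p = 4
  f = 0
  (w (p) (f)) = w(4, 0) = 0
  p = 4
  f = 0
  (w (p) (f)) = w(4, 0) = 0
  (h (w (p) (f)) (w (p) (f))) = h(0, 0) = 3
  f = 0
  (m (f)) = m(0,) = 2
  (m (m (f))) = m(2,) = 1
  (q (h (w (p) (f)) (w (p) (f))) (m (m (f)))) = q(3, 1) = 1
  f = 0
  (m (f)) = m(0,) = 2
  (m (m (f))) = m(2,) = 1
  f = 0
  f = 0
  (h (f) (f)) = h(0, 0) = 3
  f = 0
  f = 0
  (t (f) (f)) = t(0, 0) = 1
  (w (h (f) (f)) (t (f) (f))) = w(3, 1) = 2
  (t (m (m (f))) (w (h (f) (f)) (t (f) (f)))) = t(1, 2) = 1
  (w (q (h (w (p) (f)) (w (p) (f))) (m (m (f)))) (t (m (m (f))) (w (h (f) (f)) (t (f) (f))))) = w(1, 1) = 1
  (w (h (w (h (w (p) (f)) (t (f) (f))) (m (m (f)))) (t (f) (w (p) (m (f))))) (w (q (h (w (p) (f)) (w (p) (f))) (m (m (f)))) (t (m (m (f))) (w (h (f) (f)) (t (f) (f)))))) = w(4, 1) = 0
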